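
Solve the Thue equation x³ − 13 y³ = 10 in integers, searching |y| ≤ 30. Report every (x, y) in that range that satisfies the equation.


The equation is x³ - 13y³ = 10. For fixed y, x³ = 13·y³ + 10, so a solution requires the RHS to be a perfect cube.
Strategy: iterate y from -30 to 30, compute RHS = 13·y³ + 10, and check whether it is a (positive or negative) perfect cube.
Check small values of y:
  y = 0: RHS = 10 is not a perfect cube.
  y = 1: RHS = 23 is not a perfect cube.
  y = -1: RHS = -3 is not a perfect cube.
  y = 2: RHS = 114 is not a perfect cube.
  y = -2: RHS = -94 is not a perfect cube.
  y = 3: RHS = 361 is not a perfect cube.
  y = -3: RHS = -341 is not a perfect cube.
Continuing the search up to |y| = 30 finds no solutions either.
No (x, y) in the scanned range satisfies the equation.

No integer solutions with |y| ≤ 30.


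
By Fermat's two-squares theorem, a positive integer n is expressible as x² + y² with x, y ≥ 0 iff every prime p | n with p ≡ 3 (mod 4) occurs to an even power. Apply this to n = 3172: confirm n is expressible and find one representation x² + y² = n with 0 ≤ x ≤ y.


Step 1: Factor n = 3172 = 2^2 · 13 · 61.
Step 2: Check the mod-4 condition on each prime factor: 2 = 2 (special); 13 ≡ 1 (mod 4), exponent 1; 61 ≡ 1 (mod 4), exponent 1.
All primes ≡ 3 (mod 4) appear to even exponent (or don't appear), so by the two-squares theorem n IS expressible as a sum of two squares.
Step 3: Build a representation. Group n = k² · m with k = 2 and m = 13 · 61 = 793 (a product of primes ≡ 1 (mod 4)); a representation of m scales to one of n via (k·x)² + (k·y)² = k²(x² + y²). Each prime p ≡ 1 (mod 4) is itself a sum of two squares; find a² by testing p − a² for a perfect square:
  13: 13 − 1² = 12, 13 − 2² = 9 = 3² ⇒ 13 = 2² + 3².
  61: 61 − 1² = 60, 61 − 2² = 57, 61 − 3² = 52, 61 − 4² = 45, 61 − 5² = 36 = 6² ⇒ 61 = 5² + 6².
  Combine using the Brahmagupta–Fibonacci identity (a² + b²)(c² + d²) = (ac − bd)² + (ad + bc)² = (ac + bd)² + (ad − bc)²:
  13 · 61 = 793: from (2² + 3²)(5² + 6²), take (2·5 − 3·6, 2·6 + 3·5) = (10 − 18, 12 + 15) = (-8, 27); dropping signs (only squares matter) gives (8, 27); check 8² + 27² = 64 + 729 = 793 ✓.
  Scale by k = 2: (2·8, 2·27) = (16, 54).
Step 4: Order so x ≤ y and verify: 16² + 54² = 256 + 2916 = 3172 = n. ✓

n = 3172 = 16² + 54² (one valid representation with x ≤ y).


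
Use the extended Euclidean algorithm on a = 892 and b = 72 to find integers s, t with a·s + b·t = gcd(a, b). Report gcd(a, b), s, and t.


Euclidean algorithm on (892, 72) — divide until remainder is 0:
  892 = 12 · 72 + 28
  72 = 2 · 28 + 16
  28 = 1 · 16 + 12
  16 = 1 · 12 + 4
  12 = 3 · 4 + 0
gcd(892, 72) = 4.
Track Bezout coefficients alongside the remainders: start with r₀ = 892 = a·1 + b·0 (s = 1, t = 0) and r₁ = 72 = a·0 + b·1 (s = 0, t = 1); each new remainder r_{k+1} = r_{k-1} − q_k·r_k inherits s_{k+1} = s_{k-1} − q_k·s_k, t_{k+1} = t_{k-1} − q_k·t_k, so r_k = a·s_k + b·t_k at every step:
  q = 12: r = 28, s = 1 − 12·0 = 1, t = 0 − 12·1 = -12  (check: 892·1 + 72·(-12) = 28)
  q = 2: r = 16, s = 0 − 2·1 = -2, t = 1 − 2·(-12) = 25  (check: 892·(-2) + 72·25 = 16)
  q = 1: r = 12, s = 1 − 1·(-2) = 3, t = -12 − 1·25 = -37  (check: 892·3 + 72·(-37) = 12)
  q = 1: r = 4, s = -2 − 1·3 = -5, t = 25 − 1·(-37) = 62  (check: 892·(-5) + 72·62 = 4)
The row with r = 4 (the gcd) gives the Bezout coefficients s = -5, t = 62.
Result: 892 · (-5) + 72 · (62) = 4.

gcd(892, 72) = 4; s = -5, t = 62 (check: 892·(-5) + 72·62 = 4).


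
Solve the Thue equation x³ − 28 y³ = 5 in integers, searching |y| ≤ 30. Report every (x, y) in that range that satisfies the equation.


The equation is x³ - 28y³ = 5. For fixed y, x³ = 28·y³ + 5, so a solution requires the RHS to be a perfect cube.
Strategy: iterate y from -30 to 30, compute RHS = 28·y³ + 5, and check whether it is a (positive or negative) perfect cube.
Check small values of y:
  y = 0: RHS = 5 is not a perfect cube.
  y = 1: RHS = 33 is not a perfect cube.
  y = -1: RHS = -23 is not a perfect cube.
  y = 2: RHS = 229 is not a perfect cube.
  y = -2: RHS = -219 is not a perfect cube.
  y = 3: RHS = 761 is not a perfect cube.
  y = -3: RHS = -751 is not a perfect cube.
Continuing the search up to |y| = 30 finds no solutions either.
No (x, y) in the scanned range satisfies the equation.

No integer solutions with |y| ≤ 30.


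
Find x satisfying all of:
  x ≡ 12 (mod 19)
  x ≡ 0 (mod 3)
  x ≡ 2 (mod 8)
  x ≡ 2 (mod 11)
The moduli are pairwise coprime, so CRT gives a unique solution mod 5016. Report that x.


Product of moduli M = 19 · 3 · 8 · 11 = 5016.
Merge one congruence at a time:
  Start: x ≡ 12 (mod 19).
  Combine with x ≡ 0 (mod 3); new modulus lcm = 57.
    Write x = 12 + 19·t and substitute into x ≡ 0 (mod 3): 19·t ≡ 0 − 12 = -12 (mod 3).
    Reduce coefficients mod 3: 1·t ≡ 0 (mod 3).
    So t ≡ 0 (mod 3).
    Then x = 12 + 19·0 = 12, valid modulo lcm(19, 3) = 57: x ≡ 12 (mod 57).
  Combine with x ≡ 2 (mod 8); new modulus lcm = 456.
    Write x = 12 + 57·t and substitute into x ≡ 2 (mod 8): 57·t ≡ 2 − 12 = -10 (mod 8).
    Reduce coefficients mod 8: 1·t ≡ 6 (mod 8).
    So t ≡ 6 (mod 8).
    Then x = 12 + 57·6 = 354, valid modulo lcm(57, 8) = 456: x ≡ 354 (mod 456).
  Combine with x ≡ 2 (mod 11); new modulus lcm = 5016.
    Write x = 354 + 456·t and substitute into x ≡ 2 (mod 11): 456·t ≡ 2 − 354 = -352 (mod 11).
    Reduce coefficients mod 11: 5·t ≡ 0 (mod 11).
    The inverse of 5 mod 11 is 9 (since 5·9 = 45 = 4·11 + 1), so t ≡ 9·0 = 0 ≡ 0 (mod 11).
    Then x = 354 + 456·0 = 354, valid modulo lcm(456, 11) = 5016: x ≡ 354 (mod 5016).
Verify against each original: 354 mod 19 = 12, 354 mod 3 = 0, 354 mod 8 = 2, 354 mod 11 = 2.

x ≡ 354 (mod 5016).


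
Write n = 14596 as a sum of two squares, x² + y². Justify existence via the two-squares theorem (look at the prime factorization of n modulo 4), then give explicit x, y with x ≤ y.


Step 1: Factor n = 14596 = 2^2 · 41 · 89.
Step 2: Check the mod-4 condition on each prime factor: 2 = 2 (special); 41 ≡ 1 (mod 4), exponent 1; 89 ≡ 1 (mod 4), exponent 1.
All primes ≡ 3 (mod 4) appear to even exponent (or don't appear), so by the two-squares theorem n IS expressible as a sum of two squares.
Step 3: Build a representation. Group n = k² · m with k = 2 and m = 41 · 89 = 3649 (a product of primes ≡ 1 (mod 4)); a representation of m scales to one of n via (k·x)² + (k·y)² = k²(x² + y²). Each prime p ≡ 1 (mod 4) is itself a sum of two squares; find a² by testing p − a² for a perfect square:
  41: 41 − 1² = 40, 41 − 2² = 37, 41 − 3² = 32, 41 − 4² = 25 = 5² ⇒ 41 = 4² + 5².
  89: 89 − 1² = 88, 89 − 2² = 85, 89 − 3² = 80, 89 − 4² = 73, 89 − 5² = 64 = 8² ⇒ 89 = 5² + 8².
  Combine using the Brahmagupta–Fibonacci identity (a² + b²)(c² + d²) = (ac − bd)² + (ad + bc)² = (ac + bd)² + (ad − bc)²:
  41 · 89 = 3649: from (4² + 5²)(5² + 8²), take (4·5 − 5·8, 4·8 + 5·5) = (20 − 40, 32 + 25) = (-20, 57); dropping signs (only squares matter) gives (20, 57); check 20² + 57² = 400 + 3249 = 3649 ✓.
  Scale by k = 2: (2·20, 2·57) = (40, 114).
Step 4: Order so x ≤ y and verify: 40² + 114² = 1600 + 12996 = 14596 = n. ✓

n = 14596 = 40² + 114² (one valid representation with x ≤ y).


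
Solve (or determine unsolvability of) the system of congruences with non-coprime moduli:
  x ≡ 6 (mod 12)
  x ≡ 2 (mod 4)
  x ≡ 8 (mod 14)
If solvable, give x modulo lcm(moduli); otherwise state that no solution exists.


Moduli 12, 4, 14 are not pairwise coprime, so CRT works modulo lcm(m_i) when all pairwise compatibility conditions hold.
Pairwise compatibility: gcd(m_i, m_j) must divide a_i - a_j for every pair.
Merge one congruence at a time:
  Start: x ≡ 6 (mod 12).
  Combine with x ≡ 2 (mod 4): gcd(12, 4) = 4; 2 - 6 = -4, which IS divisible by 4, so compatible.
    Write x = 6 + 12·t and substitute into x ≡ 2 (mod 4): 12·t ≡ 2 − 6 = -4 (mod 4).
    Divide the congruence (and modulus) by g = 4: 3·t ≡ -1 (mod 1).
    Modulo 1 every t works; take t = 0.
    Then x = 6 + 12·0 = 6, valid modulo lcm(12, 4) = 12: x ≡ 6 (mod 12).
  Combine with x ≡ 8 (mod 14): gcd(12, 14) = 2; 8 - 6 = 2, which IS divisible by 2, so compatible.
    Write x = 6 + 12·t and substitute into x ≡ 8 (mod 14): 12·t ≡ 8 − 6 = 2 (mod 14).
    Divide the congruence (and modulus) by g = 2: 6·t ≡ 1 (mod 7).
    The inverse of 6 mod 7 is 6 (since 6·6 = 36 = 5·7 + 1), so t ≡ 6·1 = 6 ≡ 6 (mod 7).
    Then x = 6 + 12·6 = 78, valid modulo lcm(12, 14) = 84: x ≡ 78 (mod 84).
Verify: 78 mod 12 = 6, 78 mod 4 = 2, 78 mod 14 = 8.

x ≡ 78 (mod 84).


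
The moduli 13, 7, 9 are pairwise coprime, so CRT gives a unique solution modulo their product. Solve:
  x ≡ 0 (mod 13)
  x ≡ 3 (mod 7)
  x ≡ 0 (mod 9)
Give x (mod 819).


Moduli 13, 7, 9 are pairwise coprime; by CRT there is a unique solution modulo M = 13 · 7 · 9 = 819.
Solve pairwise, accumulating the modulus:
  Start with x ≡ 0 (mod 13).
  Combine with x ≡ 3 (mod 7): since gcd(13, 7) = 1, we get a unique residue mod 91.
    Write x = 0 + 13·t and substitute into x ≡ 3 (mod 7): 13·t ≡ 3 − 0 = 3 (mod 7).
    Reduce coefficients mod 7: 6·t ≡ 3 (mod 7).
    The inverse of 6 mod 7 is 6 (since 6·6 = 36 = 5·7 + 1), so t ≡ 6·3 = 18 ≡ 4 (mod 7).
    Then x = 0 + 13·4 = 52, valid modulo lcm(13, 7) = 91: x ≡ 52 (mod 91).
  Combine with x ≡ 0 (mod 9): since gcd(91, 9) = 1, we get a unique residue mod 819.
    Write x = 52 + 91·t and substitute into x ≡ 0 (mod 9): 91·t ≡ 0 − 52 = -52 (mod 9).
    Reduce coefficients mod 9: 1·t ≡ 2 (mod 9).
    So t ≡ 2 (mod 9).
    Then x = 52 + 91·2 = 234, valid modulo lcm(91, 9) = 819: x ≡ 234 (mod 819).
Verify: 234 mod 13 = 0 ✓, 234 mod 7 = 3 ✓, 234 mod 9 = 0 ✓.

x ≡ 234 (mod 819).


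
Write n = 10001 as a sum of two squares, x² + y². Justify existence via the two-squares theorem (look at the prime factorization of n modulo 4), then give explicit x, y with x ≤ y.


Step 1: Factor n = 10001 = 73 · 137.
Step 2: Check the mod-4 condition on each prime factor: 73 ≡ 1 (mod 4), exponent 1; 137 ≡ 1 (mod 4), exponent 1.
All primes ≡ 3 (mod 4) appear to even exponent (or don't appear), so by the two-squares theorem n IS expressible as a sum of two squares.
Step 3: Build a representation. Here n = 73 · 137 is a product of primes ≡ 1 (mod 4). Each prime p ≡ 1 (mod 4) is itself a sum of two squares; find a² by testing p − a² for a perfect square:
  73: 73 − 1² = 72, 73 − 2² = 69, 73 − 3² = 64 = 8² ⇒ 73 = 3² + 8².
  137: 137 − 1² = 136, 137 − 2² = 133, 137 − 3² = 128, 137 − 4² = 121 = 11² ⇒ 137 = 4² + 11².
  Combine using the Brahmagupta–Fibonacci identity (a² + b²)(c² + d²) = (ac − bd)² + (ad + bc)² = (ac + bd)² + (ad − bc)²:
  73 · 137 = 10001: from (3² + 8²)(4² + 11²), take (3·4 − 8·11, 3·11 + 8·4) = (12 − 88, 33 + 32) = (-76, 65); dropping signs (only squares matter) gives (76, 65); check 76² + 65² = 5776 + 4225 = 10001 ✓.
Step 4: Order so x ≤ y and verify: 65² + 76² = 4225 + 5776 = 10001 = n. ✓

n = 10001 = 65² + 76² (one valid representation with x ≤ y).


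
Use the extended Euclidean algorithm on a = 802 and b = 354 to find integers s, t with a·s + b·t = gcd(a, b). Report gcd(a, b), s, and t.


Euclidean algorithm on (802, 354) — divide until remainder is 0:
  802 = 2 · 354 + 94
  354 = 3 · 94 + 72
  94 = 1 · 72 + 22
  72 = 3 · 22 + 6
  22 = 3 · 6 + 4
  6 = 1 · 4 + 2
  4 = 2 · 2 + 0
gcd(802, 354) = 2.
Track Bezout coefficients alongside the remainders: start with r₀ = 802 = a·1 + b·0 (s = 1, t = 0) and r₁ = 354 = a·0 + b·1 (s = 0, t = 1); each new remainder r_{k+1} = r_{k-1} − q_k·r_k inherits s_{k+1} = s_{k-1} − q_k·s_k, t_{k+1} = t_{k-1} − q_k·t_k, so r_k = a·s_k + b·t_k at every step:
  q = 2: r = 94, s = 1 − 2·0 = 1, t = 0 − 2·1 = -2  (check: 802·1 + 354·(-2) = 94)
  q = 3: r = 72, s = 0 − 3·1 = -3, t = 1 − 3·(-2) = 7  (check: 802·(-3) + 354·7 = 72)
  q = 1: r = 22, s = 1 − 1·(-3) = 4, t = -2 − 1·7 = -9  (check: 802·4 + 354·(-9) = 22)
  q = 3: r = 6, s = -3 − 3·4 = -15, t = 7 − 3·(-9) = 34  (check: 802·(-15) + 354·34 = 6)
  q = 3: r = 4, s = 4 − 3·(-15) = 49, t = -9 − 3·34 = -111  (check: 802·49 + 354·(-111) = 4)
  q = 1: r = 2, s = -15 − 1·49 = -64, t = 34 − 1·(-111) = 145  (check: 802·(-64) + 354·145 = 2)
The row with r = 2 (the gcd) gives the Bezout coefficients s = -64, t = 145.
Result: 802 · (-64) + 354 · (145) = 2.

gcd(802, 354) = 2; s = -64, t = 145 (check: 802·(-64) + 354·145 = 2).


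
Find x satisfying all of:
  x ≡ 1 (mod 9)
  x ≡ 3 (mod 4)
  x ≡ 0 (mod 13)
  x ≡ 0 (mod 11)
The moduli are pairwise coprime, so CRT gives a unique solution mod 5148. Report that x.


Product of moduli M = 9 · 4 · 13 · 11 = 5148.
Merge one congruence at a time:
  Start: x ≡ 1 (mod 9).
  Combine with x ≡ 3 (mod 4); new modulus lcm = 36.
    Write x = 1 + 9·t and substitute into x ≡ 3 (mod 4): 9·t ≡ 3 − 1 = 2 (mod 4).
    Reduce coefficients mod 4: 1·t ≡ 2 (mod 4).
    So t ≡ 2 (mod 4).
    Then x = 1 + 9·2 = 19, valid modulo lcm(9, 4) = 36: x ≡ 19 (mod 36).
  Combine with x ≡ 0 (mod 13); new modulus lcm = 468.
    Write x = 19 + 36·t and substitute into x ≡ 0 (mod 13): 36·t ≡ 0 − 19 = -19 (mod 13).
    Reduce coefficients mod 13: 10·t ≡ 7 (mod 13).
    The inverse of 10 mod 13 is 4 (since 10·4 = 40 = 3·13 + 1), so t ≡ 4·7 = 28 ≡ 2 (mod 13).
    Then x = 19 + 36·2 = 91, valid modulo lcm(36, 13) = 468: x ≡ 91 (mod 468).
  Combine with x ≡ 0 (mod 11); new modulus lcm = 5148.
    Write x = 91 + 468·t and substitute into x ≡ 0 (mod 11): 468·t ≡ 0 − 91 = -91 (mod 11).
    Reduce coefficients mod 11: 6·t ≡ 8 (mod 11).
    The inverse of 6 mod 11 is 2 (since 6·2 = 12 = 1·11 + 1), so t ≡ 2·8 = 16 ≡ 5 (mod 11).
    Then x = 91 + 468·5 = 2431, valid modulo lcm(468, 11) = 5148: x ≡ 2431 (mod 5148).
Verify against each original: 2431 mod 9 = 1, 2431 mod 4 = 3, 2431 mod 13 = 0, 2431 mod 11 = 0.

x ≡ 2431 (mod 5148).


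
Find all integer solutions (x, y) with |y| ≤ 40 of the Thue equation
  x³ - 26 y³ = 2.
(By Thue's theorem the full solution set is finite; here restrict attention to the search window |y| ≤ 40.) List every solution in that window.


The equation is x³ - 26y³ = 2. For fixed y, x³ = 26·y³ + 2, so a solution requires the RHS to be a perfect cube.
Strategy: iterate y from -40 to 40, compute RHS = 26·y³ + 2, and check whether it is a (positive or negative) perfect cube.
Check small values of y:
  y = 0: RHS = 2 is not a perfect cube.
  y = 1: RHS = 28 is not a perfect cube.
  y = -1: RHS = -24 is not a perfect cube.
  y = 2: RHS = 210 is not a perfect cube.
  y = -2: RHS = -206 is not a perfect cube.
  y = 3: RHS = 704 is not a perfect cube.
  y = -3: RHS = -700 is not a perfect cube.
Continuing the search up to |y| = 40 finds no solutions either.
No (x, y) in the scanned range satisfies the equation.

No integer solutions with |y| ≤ 40.


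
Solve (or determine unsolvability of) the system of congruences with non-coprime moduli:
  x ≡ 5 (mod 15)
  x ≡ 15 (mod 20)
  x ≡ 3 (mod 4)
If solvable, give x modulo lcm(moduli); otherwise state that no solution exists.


Moduli 15, 20, 4 are not pairwise coprime, so CRT works modulo lcm(m_i) when all pairwise compatibility conditions hold.
Pairwise compatibility: gcd(m_i, m_j) must divide a_i - a_j for every pair.
Merge one congruence at a time:
  Start: x ≡ 5 (mod 15).
  Combine with x ≡ 15 (mod 20): gcd(15, 20) = 5; 15 - 5 = 10, which IS divisible by 5, so compatible.
    Write x = 5 + 15·t and substitute into x ≡ 15 (mod 20): 15·t ≡ 15 − 5 = 10 (mod 20).
    Divide the congruence (and modulus) by g = 5: 3·t ≡ 2 (mod 4).
    The inverse of 3 mod 4 is 3 (since 3·3 = 9 = 2·4 + 1), so t ≡ 3·2 = 6 ≡ 2 (mod 4).
    Then x = 5 + 15·2 = 35, valid modulo lcm(15, 20) = 60: x ≡ 35 (mod 60).
  Combine with x ≡ 3 (mod 4): gcd(60, 4) = 4; 3 - 35 = -32, which IS divisible by 4, so compatible.
    Write x = 35 + 60·t and substitute into x ≡ 3 (mod 4): 60·t ≡ 3 − 35 = -32 (mod 4).
    Divide the congruence (and modulus) by g = 4: 15·t ≡ -8 (mod 1).
    Modulo 1 every t works; take t = 0.
    Then x = 35 + 60·0 = 35, valid modulo lcm(60, 4) = 60: x ≡ 35 (mod 60).
Verify: 35 mod 15 = 5, 35 mod 20 = 15, 35 mod 4 = 3.

x ≡ 35 (mod 60).


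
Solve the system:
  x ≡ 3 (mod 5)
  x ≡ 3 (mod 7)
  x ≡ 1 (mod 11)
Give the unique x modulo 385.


Moduli 5, 7, 11 are pairwise coprime; by CRT there is a unique solution modulo M = 5 · 7 · 11 = 385.
Solve pairwise, accumulating the modulus:
  Start with x ≡ 3 (mod 5).
  Combine with x ≡ 3 (mod 7): since gcd(5, 7) = 1, we get a unique residue mod 35.
    Write x = 3 + 5·t and substitute into x ≡ 3 (mod 7): 5·t ≡ 3 − 3 = 0 (mod 7).
    The inverse of 5 mod 7 is 3 (since 5·3 = 15 = 2·7 + 1), so t ≡ 3·0 = 0 ≡ 0 (mod 7).
    Then x = 3 + 5·0 = 3, valid modulo lcm(5, 7) = 35: x ≡ 3 (mod 35).
  Combine with x ≡ 1 (mod 11): since gcd(35, 11) = 1, we get a unique residue mod 385.
    Write x = 3 + 35·t and substitute into x ≡ 1 (mod 11): 35·t ≡ 1 − 3 = -2 (mod 11).
    Reduce coefficients mod 11: 2·t ≡ 9 (mod 11).
    The inverse of 2 mod 11 is 6 (since 2·6 = 12 = 1·11 + 1), so t ≡ 6·9 = 54 ≡ 10 (mod 11).
    Then x = 3 + 35·10 = 353, valid modulo lcm(35, 11) = 385: x ≡ 353 (mod 385).
Verify: 353 mod 5 = 3 ✓, 353 mod 7 = 3 ✓, 353 mod 11 = 1 ✓.

x ≡ 353 (mod 385).


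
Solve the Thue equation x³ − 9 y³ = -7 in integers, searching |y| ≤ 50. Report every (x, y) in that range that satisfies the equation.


The equation is x³ - 9y³ = -7. For fixed y, x³ = 9·y³ − 7, so a solution requires the RHS to be a perfect cube.
Strategy: iterate y from -50 to 50, compute RHS = 9·y³ − 7, and check whether it is a (positive or negative) perfect cube.
Check small values of y:
  y = 0: RHS = -7 is not a perfect cube.
  y = 1: RHS = 2 is not a perfect cube.
  y = -1: RHS = -16 is not a perfect cube.
  y = 2: RHS = 65 is not a perfect cube.
  y = -2: RHS = -79 is not a perfect cube.
  y = 3: RHS = 236 is not a perfect cube.
  y = -3: RHS = -250 is not a perfect cube.
Continuing the search up to |y| = 50 finds no solutions either.
No (x, y) in the scanned range satisfies the equation.

No integer solutions with |y| ≤ 50.


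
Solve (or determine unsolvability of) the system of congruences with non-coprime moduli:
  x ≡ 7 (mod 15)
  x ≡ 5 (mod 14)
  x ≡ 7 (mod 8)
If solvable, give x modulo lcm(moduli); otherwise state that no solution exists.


Moduli 15, 14, 8 are not pairwise coprime, so CRT works modulo lcm(m_i) when all pairwise compatibility conditions hold.
Pairwise compatibility: gcd(m_i, m_j) must divide a_i - a_j for every pair.
Merge one congruence at a time:
  Start: x ≡ 7 (mod 15).
  Combine with x ≡ 5 (mod 14): gcd(15, 14) = 1; 5 - 7 = -2, which IS divisible by 1, so compatible.
    Write x = 7 + 15·t and substitute into x ≡ 5 (mod 14): 15·t ≡ 5 − 7 = -2 (mod 14).
    Reduce coefficients mod 14: 1·t ≡ 12 (mod 14).
    So t ≡ 12 (mod 14).
    Then x = 7 + 15·12 = 187, valid modulo lcm(15, 14) = 210: x ≡ 187 (mod 210).
  Combine with x ≡ 7 (mod 8): gcd(210, 8) = 2; 7 - 187 = -180, which IS divisible by 2, so compatible.
    Write x = 187 + 210·t and substitute into x ≡ 7 (mod 8): 210·t ≡ 7 − 187 = -180 (mod 8).
    Divide the congruence (and modulus) by g = 2: 105·t ≡ -90 (mod 4).
    Reduce coefficients mod 4: 1·t ≡ 2 (mod 4).
    So t ≡ 2 (mod 4).
    Then x = 187 + 210·2 = 607, valid modulo lcm(210, 8) = 840: x ≡ 607 (mod 840).
Verify: 607 mod 15 = 7, 607 mod 14 = 5, 607 mod 8 = 7.

x ≡ 607 (mod 840).


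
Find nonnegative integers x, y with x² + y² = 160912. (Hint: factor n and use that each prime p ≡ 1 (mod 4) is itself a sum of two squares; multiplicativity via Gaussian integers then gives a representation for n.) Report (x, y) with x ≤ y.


Step 1: Factor n = 160912 = 2^4 · 89 · 113.
Step 2: Check the mod-4 condition on each prime factor: 2 = 2 (special); 89 ≡ 1 (mod 4), exponent 1; 113 ≡ 1 (mod 4), exponent 1.
All primes ≡ 3 (mod 4) appear to even exponent (or don't appear), so by the two-squares theorem n IS expressible as a sum of two squares.
Step 3: Build a representation. Group n = k² · m with k = 4 and m = 89 · 113 = 10057 (a product of primes ≡ 1 (mod 4)); a representation of m scales to one of n via (k·x)² + (k·y)² = k²(x² + y²). Each prime p ≡ 1 (mod 4) is itself a sum of two squares; find a² by testing p − a² for a perfect square:
  89: 89 − 1² = 88, 89 − 2² = 85, 89 − 3² = 80, 89 − 4² = 73, 89 − 5² = 64 = 8² ⇒ 89 = 5² + 8².
  113: 113 − 1² = 112, 113 − 2² = 109, 113 − 3² = 104, 113 − 4² = 97, 113 − 5² = 88, 113 − 6² = 77, 113 − 7² = 64 = 8² ⇒ 113 = 7² + 8².
  Combine using the Brahmagupta–Fibonacci identity (a² + b²)(c² + d²) = (ac − bd)² + (ad + bc)² = (ac + bd)² + (ad − bc)²:
  89 · 113 = 10057: from (5² + 8²)(7² + 8²), take (5·7 − 8·8, 5·8 + 8·7) = (35 − 64, 40 + 56) = (-29, 96); dropping signs (only squares matter) gives (29, 96); check 29² + 96² = 841 + 9216 = 10057 ✓.
  Scale by k = 4: (4·29, 4·96) = (116, 384).
Step 4: Order so x ≤ y and verify: 116² + 384² = 13456 + 147456 = 160912 = n. ✓

n = 160912 = 116² + 384² (one valid representation with x ≤ y).


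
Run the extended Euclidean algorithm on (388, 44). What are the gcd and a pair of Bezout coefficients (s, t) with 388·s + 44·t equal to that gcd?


Euclidean algorithm on (388, 44) — divide until remainder is 0:
  388 = 8 · 44 + 36
  44 = 1 · 36 + 8
  36 = 4 · 8 + 4
  8 = 2 · 4 + 0
gcd(388, 44) = 4.
Track Bezout coefficients alongside the remainders: start with r₀ = 388 = a·1 + b·0 (s = 1, t = 0) and r₁ = 44 = a·0 + b·1 (s = 0, t = 1); each new remainder r_{k+1} = r_{k-1} − q_k·r_k inherits s_{k+1} = s_{k-1} − q_k·s_k, t_{k+1} = t_{k-1} − q_k·t_k, so r_k = a·s_k + b·t_k at every step:
  q = 8: r = 36, s = 1 − 8·0 = 1, t = 0 − 8·1 = -8  (check: 388·1 + 44·(-8) = 36)
  q = 1: r = 8, s = 0 − 1·1 = -1, t = 1 − 1·(-8) = 9  (check: 388·(-1) + 44·9 = 8)
  q = 4: r = 4, s = 1 − 4·(-1) = 5, t = -8 − 4·9 = -44  (check: 388·5 + 44·(-44) = 4)
The row with r = 4 (the gcd) gives the Bezout coefficients s = 5, t = -44.
Result: 388 · (5) + 44 · (-44) = 4.

gcd(388, 44) = 4; s = 5, t = -44 (check: 388·5 + 44·(-44) = 4).


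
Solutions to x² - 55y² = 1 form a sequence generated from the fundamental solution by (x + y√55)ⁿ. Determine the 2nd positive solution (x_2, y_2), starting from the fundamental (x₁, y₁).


Step 1: Find the fundamental solution (x₁, y₁) of x² - 55y² = 1.
  Expand √55 as a continued fraction. a₀ = ⌊√55⌋ = 7; iterate m_{k+1} = d_k·a_k − m_k, d_{k+1} = (55 − m_{k+1}²)/d_k, a_{k+1} = ⌊(a₀ + m_{k+1})/d_{k+1}⌋ (starting m₀ = 0, d₀ = 1), with convergents p_k = a_k·p_{k-1} + p_{k-2}, q_k = a_k·q_{k-1} + q_{k-2} (p₋₁ = 1, q₋₁ = 0):
  k = 0: a₀ = 7; p₀/q₀ = 7/1; p₀² − 55·q₀² = 49 − 55 = -6.
  k = 1: m = 7, d = 6, a = ⌊(7 + 7)/6⌋ = 2; p/q = (2·7 + 1)/(2·1 + 0) = 15/2; p² − 55·q² = 225 − 220 = 5.
  k = 2: m = 5, d = 5, a = ⌊(7 + 5)/5⌋ = 2; p/q = (2·15 + 7)/(2·2 + 1) = 37/5; p² − 55·q² = 1369 − 1375 = -6.
  k = 3: m = 5, d = 6, a = ⌊(7 + 5)/6⌋ = 2; p/q = (2·37 + 15)/(2·5 + 2) = 89/12; p² − 55·q² = 7921 − 7920 = 1.
  The first convergent with p² − 55·q² = 1 gives the fundamental solution (x₁, y₁) = (89, 12).
Step 2: Apply the recurrence (x_{n+1}, y_{n+1}) = (x₁x_n + 55y₁y_n, x₁y_n + y₁x_n) repeatedly.
  From (x_1, y_1) = (89, 12): x_2 = 89·89 + 55·12·12 = 15841; y_2 = 89·12 + 12·89 = 2136.
Step 3: Verify x_2² - 55·y_2² = 250937281 - 250937280 = 1 (should be 1). ✓

(x_1, y_1) = (89, 12); (x_2, y_2) = (15841, 2136).


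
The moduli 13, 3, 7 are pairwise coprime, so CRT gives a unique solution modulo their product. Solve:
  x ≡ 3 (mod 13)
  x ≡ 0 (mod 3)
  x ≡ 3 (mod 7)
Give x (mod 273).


Moduli 13, 3, 7 are pairwise coprime; by CRT there is a unique solution modulo M = 13 · 3 · 7 = 273.
Solve pairwise, accumulating the modulus:
  Start with x ≡ 3 (mod 13).
  Combine with x ≡ 0 (mod 3): since gcd(13, 3) = 1, we get a unique residue mod 39.
    Write x = 3 + 13·t and substitute into x ≡ 0 (mod 3): 13·t ≡ 0 − 3 = -3 (mod 3).
    Reduce coefficients mod 3: 1·t ≡ 0 (mod 3).
    So t ≡ 0 (mod 3).
    Then x = 3 + 13·0 = 3, valid modulo lcm(13, 3) = 39: x ≡ 3 (mod 39).
  Combine with x ≡ 3 (mod 7): since gcd(39, 7) = 1, we get a unique residue mod 273.
    Write x = 3 + 39·t and substitute into x ≡ 3 (mod 7): 39·t ≡ 3 − 3 = 0 (mod 7).
    Reduce coefficients mod 7: 4·t ≡ 0 (mod 7).
    The inverse of 4 mod 7 is 2 (since 4·2 = 8 = 1·7 + 1), so t ≡ 2·0 = 0 ≡ 0 (mod 7).
    Then x = 3 + 39·0 = 3, valid modulo lcm(39, 7) = 273: x ≡ 3 (mod 273).
Verify: 3 mod 13 = 3 ✓, 3 mod 3 = 0 ✓, 3 mod 7 = 3 ✓.

x ≡ 3 (mod 273).


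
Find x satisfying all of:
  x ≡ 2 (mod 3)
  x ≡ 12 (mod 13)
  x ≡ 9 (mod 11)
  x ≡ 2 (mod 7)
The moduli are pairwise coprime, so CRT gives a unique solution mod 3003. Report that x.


Product of moduli M = 3 · 13 · 11 · 7 = 3003.
Merge one congruence at a time:
  Start: x ≡ 2 (mod 3).
  Combine with x ≡ 12 (mod 13); new modulus lcm = 39.
    Write x = 2 + 3·t and substitute into x ≡ 12 (mod 13): 3·t ≡ 12 − 2 = 10 (mod 13).
    The inverse of 3 mod 13 is 9 (since 3·9 = 27 = 2·13 + 1), so t ≡ 9·10 = 90 ≡ 12 (mod 13).
    Then x = 2 + 3·12 = 38, valid modulo lcm(3, 13) = 39: x ≡ 38 (mod 39).
  Combine with x ≡ 9 (mod 11); new modulus lcm = 429.
    Write x = 38 + 39·t and substitute into x ≡ 9 (mod 11): 39·t ≡ 9 − 38 = -29 (mod 11).
    Reduce coefficients mod 11: 6·t ≡ 4 (mod 11).
    The inverse of 6 mod 11 is 2 (since 6·2 = 12 = 1·11 + 1), so t ≡ 2·4 = 8 ≡ 8 (mod 11).
    Then x = 38 + 39·8 = 350, valid modulo lcm(39, 11) = 429: x ≡ 350 (mod 429).
  Combine with x ≡ 2 (mod 7); new modulus lcm = 3003.
    Write x = 350 + 429·t and substitute into x ≡ 2 (mod 7): 429·t ≡ 2 − 350 = -348 (mod 7).
    Reduce coefficients mod 7: 2·t ≡ 2 (mod 7).
    The inverse of 2 mod 7 is 4 (since 2·4 = 8 = 1·7 + 1), so t ≡ 4·2 = 8 ≡ 1 (mod 7).
    Then x = 350 + 429·1 = 779, valid modulo lcm(429, 7) = 3003: x ≡ 779 (mod 3003).
Verify against each original: 779 mod 3 = 2, 779 mod 13 = 12, 779 mod 11 = 9, 779 mod 7 = 2.

x ≡ 779 (mod 3003).


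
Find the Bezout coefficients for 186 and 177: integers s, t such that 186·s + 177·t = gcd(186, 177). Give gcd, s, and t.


Euclidean algorithm on (186, 177) — divide until remainder is 0:
  186 = 1 · 177 + 9
  177 = 19 · 9 + 6
  9 = 1 · 6 + 3
  6 = 2 · 3 + 0
gcd(186, 177) = 3.
Track Bezout coefficients alongside the remainders: start with r₀ = 186 = a·1 + b·0 (s = 1, t = 0) and r₁ = 177 = a·0 + b·1 (s = 0, t = 1); each new remainder r_{k+1} = r_{k-1} − q_k·r_k inherits s_{k+1} = s_{k-1} − q_k·s_k, t_{k+1} = t_{k-1} − q_k·t_k, so r_k = a·s_k + b·t_k at every step:
  q = 1: r = 9, s = 1 − 1·0 = 1, t = 0 − 1·1 = -1  (check: 186·1 + 177·(-1) = 9)
  q = 19: r = 6, s = 0 − 19·1 = -19, t = 1 − 19·(-1) = 20  (check: 186·(-19) + 177·20 = 6)
  q = 1: r = 3, s = 1 − 1·(-19) = 20, t = -1 − 1·20 = -21  (check: 186·20 + 177·(-21) = 3)
The row with r = 3 (the gcd) gives the Bezout coefficients s = 20, t = -21.
Result: 186 · (20) + 177 · (-21) = 3.

gcd(186, 177) = 3; s = 20, t = -21 (check: 186·20 + 177·(-21) = 3).


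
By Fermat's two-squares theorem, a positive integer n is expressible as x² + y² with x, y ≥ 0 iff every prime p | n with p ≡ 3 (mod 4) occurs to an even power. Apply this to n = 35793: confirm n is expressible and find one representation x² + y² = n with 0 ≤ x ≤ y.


Step 1: Factor n = 35793 = 3^2 · 41 · 97.
Step 2: Check the mod-4 condition on each prime factor: 3 ≡ 3 (mod 4), exponent 2 (must be even); 41 ≡ 1 (mod 4), exponent 1; 97 ≡ 1 (mod 4), exponent 1.
All primes ≡ 3 (mod 4) appear to even exponent (or don't appear), so by the two-squares theorem n IS expressible as a sum of two squares.
Step 3: Build a representation. Group n = k² · m with k = 3 and m = 41 · 97 = 3977 (a product of primes ≡ 1 (mod 4)); a representation of m scales to one of n via (k·x)² + (k·y)² = k²(x² + y²). Each prime p ≡ 1 (mod 4) is itself a sum of two squares; find a² by testing p − a² for a perfect square:
  41: 41 − 1² = 40, 41 − 2² = 37, 41 − 3² = 32, 41 − 4² = 25 = 5² ⇒ 41 = 4² + 5².
  97: 97 − 1² = 96, 97 − 2² = 93, 97 − 3² = 88, 97 − 4² = 81 = 9² ⇒ 97 = 4² + 9².
  Combine using the Brahmagupta–Fibonacci identity (a² + b²)(c² + d²) = (ac − bd)² + (ad + bc)² = (ac + bd)² + (ad − bc)²:
  41 · 97 = 3977: from (4² + 5²)(4² + 9²), take (4·4 − 5·9, 4·9 + 5·4) = (16 − 45, 36 + 20) = (-29, 56); dropping signs (only squares matter) gives (29, 56); check 29² + 56² = 841 + 3136 = 3977 ✓.
  Scale by k = 3: (3·29, 3·56) = (87, 168).
Step 4: Order so x ≤ y and verify: 87² + 168² = 7569 + 28224 = 35793 = n. ✓

n = 35793 = 87² + 168² (one valid representation with x ≤ y).


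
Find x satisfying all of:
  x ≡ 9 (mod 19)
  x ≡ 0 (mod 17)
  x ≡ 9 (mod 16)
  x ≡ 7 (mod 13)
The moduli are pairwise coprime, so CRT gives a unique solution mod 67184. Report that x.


Product of moduli M = 19 · 17 · 16 · 13 = 67184.
Merge one congruence at a time:
  Start: x ≡ 9 (mod 19).
  Combine with x ≡ 0 (mod 17); new modulus lcm = 323.
    Write x = 9 + 19·t and substitute into x ≡ 0 (mod 17): 19·t ≡ 0 − 9 = -9 (mod 17).
    Reduce coefficients mod 17: 2·t ≡ 8 (mod 17).
    The inverse of 2 mod 17 is 9 (since 2·9 = 18 = 1·17 + 1), so t ≡ 9·8 = 72 ≡ 4 (mod 17).
    Then x = 9 + 19·4 = 85, valid modulo lcm(19, 17) = 323: x ≡ 85 (mod 323).
  Combine with x ≡ 9 (mod 16); new modulus lcm = 5168.
    Write x = 85 + 323·t and substitute into x ≡ 9 (mod 16): 323·t ≡ 9 − 85 = -76 (mod 16).
    Reduce coefficients mod 16: 3·t ≡ 4 (mod 16).
    The inverse of 3 mod 16 is 11 (since 3·11 = 33 = 2·16 + 1), so t ≡ 11·4 = 44 ≡ 12 (mod 16).
    Then x = 85 + 323·12 = 3961, valid modulo lcm(323, 16) = 5168: x ≡ 3961 (mod 5168).
  Combine with x ≡ 7 (mod 13); new modulus lcm = 67184.
    Write x = 3961 + 5168·t and substitute into x ≡ 7 (mod 13): 5168·t ≡ 7 − 3961 = -3954 (mod 13).
    Reduce coefficients mod 13: 7·t ≡ 11 (mod 13).
    The inverse of 7 mod 13 is 2 (since 7·2 = 14 = 1·13 + 1), so t ≡ 2·11 = 22 ≡ 9 (mod 13).
    Then x = 3961 + 5168·9 = 50473, valid modulo lcm(5168, 13) = 67184: x ≡ 50473 (mod 67184).
Verify against each original: 50473 mod 19 = 9, 50473 mod 17 = 0, 50473 mod 16 = 9, 50473 mod 13 = 7.

x ≡ 50473 (mod 67184).


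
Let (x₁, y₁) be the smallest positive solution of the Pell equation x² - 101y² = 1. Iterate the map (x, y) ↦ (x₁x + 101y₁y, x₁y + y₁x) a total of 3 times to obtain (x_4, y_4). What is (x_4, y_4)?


Step 1: Find the fundamental solution (x₁, y₁) of x² - 101y² = 1.
  Expand √101 as a continued fraction. a₀ = ⌊√101⌋ = 10; iterate m_{k+1} = d_k·a_k − m_k, d_{k+1} = (101 − m_{k+1}²)/d_k, a_{k+1} = ⌊(a₀ + m_{k+1})/d_{k+1}⌋ (starting m₀ = 0, d₀ = 1), with convergents p_k = a_k·p_{k-1} + p_{k-2}, q_k = a_k·q_{k-1} + q_{k-2} (p₋₁ = 1, q₋₁ = 0):
  k = 0: a₀ = 10; p₀/q₀ = 10/1; p₀² − 101·q₀² = 100 − 101 = -1.
  k = 1: m = 10, d = 1, a = ⌊(10 + 10)/1⌋ = 20; p/q = (20·10 + 1)/(20·1 + 0) = 201/20; p² − 101·q² = 40401 − 40400 = 1.
  The first convergent with p² − 101·q² = 1 gives the fundamental solution (x₁, y₁) = (201, 20).
Step 2: Apply the recurrence (x_{n+1}, y_{n+1}) = (x₁x_n + 101y₁y_n, x₁y_n + y₁x_n) repeatedly.
  From (x_1, y_1) = (201, 20): x_2 = 201·201 + 101·20·20 = 80801; y_2 = 201·20 + 20·201 = 8040.
  From (x_2, y_2) = (80801, 8040): x_3 = 201·80801 + 101·20·8040 = 32481801; y_3 = 201·8040 + 20·80801 = 3232060.
  From (x_3, y_3) = (32481801, 3232060): x_4 = 201·32481801 + 101·20·3232060 = 13057603201; y_4 = 201·3232060 + 20·32481801 = 1299280080.
Step 3: Verify x_4² - 101·y_4² = 170501001354765446401 - 170501001354765446400 = 1 (should be 1). ✓

(x_1, y_1) = (201, 20); (x_4, y_4) = (13057603201, 1299280080).


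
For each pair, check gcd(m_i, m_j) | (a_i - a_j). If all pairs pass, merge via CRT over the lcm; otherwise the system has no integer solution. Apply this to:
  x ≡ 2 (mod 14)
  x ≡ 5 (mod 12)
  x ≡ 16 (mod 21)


Moduli 14, 12, 21 are not pairwise coprime, so CRT works modulo lcm(m_i) when all pairwise compatibility conditions hold.
Pairwise compatibility: gcd(m_i, m_j) must divide a_i - a_j for every pair.
Merge one congruence at a time:
  Start: x ≡ 2 (mod 14).
  Combine with x ≡ 5 (mod 12): gcd(14, 12) = 2, and 5 - 2 = 3 is NOT divisible by 2.
    ⇒ system is inconsistent (no integer solution).

No solution (the system is inconsistent).


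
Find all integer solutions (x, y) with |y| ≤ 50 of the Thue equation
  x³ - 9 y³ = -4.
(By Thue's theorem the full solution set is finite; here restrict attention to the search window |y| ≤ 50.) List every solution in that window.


The equation is x³ - 9y³ = -4. For fixed y, x³ = 9·y³ − 4, so a solution requires the RHS to be a perfect cube.
Strategy: iterate y from -50 to 50, compute RHS = 9·y³ − 4, and check whether it is a (positive or negative) perfect cube.
Check small values of y:
  y = 0: RHS = -4 is not a perfect cube.
  y = 1: RHS = 5 is not a perfect cube.
  y = -1: RHS = -13 is not a perfect cube.
  y = 2: RHS = 68 is not a perfect cube.
  y = -2: RHS = -76 is not a perfect cube.
  y = 3: RHS = 239 is not a perfect cube.
  y = -3: RHS = -247 is not a perfect cube.
Continuing the search up to |y| = 50 finds no solutions either.
No (x, y) in the scanned range satisfies the equation.

No integer solutions with |y| ≤ 50.


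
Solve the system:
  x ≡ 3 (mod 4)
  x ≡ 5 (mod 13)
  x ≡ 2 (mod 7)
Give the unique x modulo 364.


Moduli 4, 13, 7 are pairwise coprime; by CRT there is a unique solution modulo M = 4 · 13 · 7 = 364.
Solve pairwise, accumulating the modulus:
  Start with x ≡ 3 (mod 4).
  Combine with x ≡ 5 (mod 13): since gcd(4, 13) = 1, we get a unique residue mod 52.
    Write x = 3 + 4·t and substitute into x ≡ 5 (mod 13): 4·t ≡ 5 − 3 = 2 (mod 13).
    The inverse of 4 mod 13 is 10 (since 4·10 = 40 = 3·13 + 1), so t ≡ 10·2 = 20 ≡ 7 (mod 13).
    Then x = 3 + 4·7 = 31, valid modulo lcm(4, 13) = 52: x ≡ 31 (mod 52).
  Combine with x ≡ 2 (mod 7): since gcd(52, 7) = 1, we get a unique residue mod 364.
    Write x = 31 + 52·t and substitute into x ≡ 2 (mod 7): 52·t ≡ 2 − 31 = -29 (mod 7).
    Reduce coefficients mod 7: 3·t ≡ 6 (mod 7).
    The inverse of 3 mod 7 is 5 (since 3·5 = 15 = 2·7 + 1), so t ≡ 5·6 = 30 ≡ 2 (mod 7).
    Then x = 31 + 52·2 = 135, valid modulo lcm(52, 7) = 364: x ≡ 135 (mod 364).
Verify: 135 mod 4 = 3 ✓, 135 mod 13 = 5 ✓, 135 mod 7 = 2 ✓.

x ≡ 135 (mod 364).


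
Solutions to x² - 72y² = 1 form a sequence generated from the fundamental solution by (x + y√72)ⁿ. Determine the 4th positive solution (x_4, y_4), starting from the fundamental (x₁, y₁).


Step 1: Find the fundamental solution (x₁, y₁) of x² - 72y² = 1.
  Expand √72 as a continued fraction. a₀ = ⌊√72⌋ = 8; iterate m_{k+1} = d_k·a_k − m_k, d_{k+1} = (72 − m_{k+1}²)/d_k, a_{k+1} = ⌊(a₀ + m_{k+1})/d_{k+1}⌋ (starting m₀ = 0, d₀ = 1), with convergents p_k = a_k·p_{k-1} + p_{k-2}, q_k = a_k·q_{k-1} + q_{k-2} (p₋₁ = 1, q₋₁ = 0):
  k = 0: a₀ = 8; p₀/q₀ = 8/1; p₀² − 72·q₀² = 64 − 72 = -8.
  k = 1: m = 8, d = 8, a = ⌊(8 + 8)/8⌋ = 2; p/q = (2·8 + 1)/(2·1 + 0) = 17/2; p² − 72·q² = 289 − 288 = 1.
  The first convergent with p² − 72·q² = 1 gives the fundamental solution (x₁, y₁) = (17, 2).
Step 2: Apply the recurrence (x_{n+1}, y_{n+1}) = (x₁x_n + 72y₁y_n, x₁y_n + y₁x_n) repeatedly.
  From (x_1, y_1) = (17, 2): x_2 = 17·17 + 72·2·2 = 577; y_2 = 17·2 + 2·17 = 68.
  From (x_2, y_2) = (577, 68): x_3 = 17·577 + 72·2·68 = 19601; y_3 = 17·68 + 2·577 = 2310.
  From (x_3, y_3) = (19601, 2310): x_4 = 17·19601 + 72·2·2310 = 665857; y_4 = 17·2310 + 2·19601 = 78472.
Step 3: Verify x_4² - 72·y_4² = 443365544449 - 443365544448 = 1 (should be 1). ✓

(x_1, y_1) = (17, 2); (x_4, y_4) = (665857, 78472).


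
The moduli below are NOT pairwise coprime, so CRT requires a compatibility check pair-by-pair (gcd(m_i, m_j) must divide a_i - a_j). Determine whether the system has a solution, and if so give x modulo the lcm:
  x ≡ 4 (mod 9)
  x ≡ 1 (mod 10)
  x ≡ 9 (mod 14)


Moduli 9, 10, 14 are not pairwise coprime, so CRT works modulo lcm(m_i) when all pairwise compatibility conditions hold.
Pairwise compatibility: gcd(m_i, m_j) must divide a_i - a_j for every pair.
Merge one congruence at a time:
  Start: x ≡ 4 (mod 9).
  Combine with x ≡ 1 (mod 10): gcd(9, 10) = 1; 1 - 4 = -3, which IS divisible by 1, so compatible.
    Write x = 4 + 9·t and substitute into x ≡ 1 (mod 10): 9·t ≡ 1 − 4 = -3 (mod 10).
    Reduce coefficients mod 10: 9·t ≡ 7 (mod 10).
    The inverse of 9 mod 10 is 9 (since 9·9 = 81 = 8·10 + 1), so t ≡ 9·7 = 63 ≡ 3 (mod 10).
    Then x = 4 + 9·3 = 31, valid modulo lcm(9, 10) = 90: x ≡ 31 (mod 90).
  Combine with x ≡ 9 (mod 14): gcd(90, 14) = 2; 9 - 31 = -22, which IS divisible by 2, so compatible.
    Write x = 31 + 90·t and substitute into x ≡ 9 (mod 14): 90·t ≡ 9 − 31 = -22 (mod 14).
    Divide the congruence (and modulus) by g = 2: 45·t ≡ -11 (mod 7).
    Reduce coefficients mod 7: 3·t ≡ 3 (mod 7).
    The inverse of 3 mod 7 is 5 (since 3·5 = 15 = 2·7 + 1), so t ≡ 5·3 = 15 ≡ 1 (mod 7).
    Then x = 31 + 90·1 = 121, valid modulo lcm(90, 14) = 630: x ≡ 121 (mod 630).
Verify: 121 mod 9 = 4, 121 mod 10 = 1, 121 mod 14 = 9.

x ≡ 121 (mod 630).


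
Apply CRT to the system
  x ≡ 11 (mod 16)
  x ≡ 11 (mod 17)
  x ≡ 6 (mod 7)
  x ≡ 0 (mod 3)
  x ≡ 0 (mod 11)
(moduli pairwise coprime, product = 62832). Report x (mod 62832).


Product of moduli M = 16 · 17 · 7 · 3 · 11 = 62832.
Merge one congruence at a time:
  Start: x ≡ 11 (mod 16).
  Combine with x ≡ 11 (mod 17); new modulus lcm = 272.
    Write x = 11 + 16·t and substitute into x ≡ 11 (mod 17): 16·t ≡ 11 − 11 = 0 (mod 17).
    The inverse of 16 mod 17 is 16 (since 16·16 = 256 = 15·17 + 1), so t ≡ 16·0 = 0 ≡ 0 (mod 17).
    Then x = 11 + 16·0 = 11, valid modulo lcm(16, 17) = 272: x ≡ 11 (mod 272).
  Combine with x ≡ 6 (mod 7); new modulus lcm = 1904.
    Write x = 11 + 272·t and substitute into x ≡ 6 (mod 7): 272·t ≡ 6 − 11 = -5 (mod 7).
    Reduce coefficients mod 7: 6·t ≡ 2 (mod 7).
    The inverse of 6 mod 7 is 6 (since 6·6 = 36 = 5·7 + 1), so t ≡ 6·2 = 12 ≡ 5 (mod 7).
    Then x = 11 + 272·5 = 1371, valid modulo lcm(272, 7) = 1904: x ≡ 1371 (mod 1904).
  Combine with x ≡ 0 (mod 3); new modulus lcm = 5712.
    Write x = 1371 + 1904·t and substitute into x ≡ 0 (mod 3): 1904·t ≡ 0 − 1371 = -1371 (mod 3).
    Reduce coefficients mod 3: 2·t ≡ 0 (mod 3).
    The inverse of 2 mod 3 is 2 (since 2·2 = 4 = 1·3 + 1), so t ≡ 2·0 = 0 ≡ 0 (mod 3).
    Then x = 1371 + 1904·0 = 1371, valid modulo lcm(1904, 3) = 5712: x ≡ 1371 (mod 5712).
  Combine with x ≡ 0 (mod 11); new modulus lcm = 62832.
    Write x = 1371 + 5712·t and substitute into x ≡ 0 (mod 11): 5712·t ≡ 0 − 1371 = -1371 (mod 11).
    Reduce coefficients mod 11: 3·t ≡ 4 (mod 11).
    The inverse of 3 mod 11 is 4 (since 3·4 = 12 = 1·11 + 1), so t ≡ 4·4 = 16 ≡ 5 (mod 11).
    Then x = 1371 + 5712·5 = 29931, valid modulo lcm(5712, 11) = 62832: x ≡ 29931 (mod 62832).
Verify against each original: 29931 mod 16 = 11, 29931 mod 17 = 11, 29931 mod 7 = 6, 29931 mod 3 = 0, 29931 mod 11 = 0.

x ≡ 29931 (mod 62832).
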